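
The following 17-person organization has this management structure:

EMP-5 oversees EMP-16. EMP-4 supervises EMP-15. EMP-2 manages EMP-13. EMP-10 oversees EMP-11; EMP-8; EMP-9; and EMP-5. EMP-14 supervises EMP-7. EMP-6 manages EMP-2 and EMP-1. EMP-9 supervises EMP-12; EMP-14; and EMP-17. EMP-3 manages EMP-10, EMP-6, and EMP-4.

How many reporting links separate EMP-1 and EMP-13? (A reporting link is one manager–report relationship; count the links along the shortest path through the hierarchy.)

3

EMP-1 is 1 level below EMP-6, and EMP-13 is 2 levels below EMP-6 (their lowest common manager). The shortest path runs up from EMP-1 to EMP-6 and back down to EMP-13: 1 + 2 = 3 links.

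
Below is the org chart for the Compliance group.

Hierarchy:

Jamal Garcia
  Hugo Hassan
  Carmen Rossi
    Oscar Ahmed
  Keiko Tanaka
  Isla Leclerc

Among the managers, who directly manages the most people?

Direct-report counts: Jamal Garcia has 4; Carmen Rossi has 1. The largest is 4, held by Jamal Garcia.

Jamal Garcia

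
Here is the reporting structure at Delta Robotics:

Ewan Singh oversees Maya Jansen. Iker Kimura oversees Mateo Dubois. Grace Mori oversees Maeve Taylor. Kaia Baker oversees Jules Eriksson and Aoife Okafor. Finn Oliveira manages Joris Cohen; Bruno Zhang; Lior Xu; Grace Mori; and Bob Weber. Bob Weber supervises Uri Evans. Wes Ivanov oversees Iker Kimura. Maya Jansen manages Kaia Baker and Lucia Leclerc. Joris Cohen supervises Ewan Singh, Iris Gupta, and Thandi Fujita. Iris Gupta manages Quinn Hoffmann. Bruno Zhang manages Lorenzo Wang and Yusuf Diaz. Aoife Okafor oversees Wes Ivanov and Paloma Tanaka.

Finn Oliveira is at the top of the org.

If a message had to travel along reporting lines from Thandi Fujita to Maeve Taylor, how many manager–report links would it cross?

Thandi Fujita is 2 levels below Finn Oliveira, and Maeve Taylor is 2 levels below Finn Oliveira (their lowest common manager). The shortest path runs up from Thandi Fujita to Finn Oliveira and back down to Maeve Taylor: 2 + 2 = 4 links.

4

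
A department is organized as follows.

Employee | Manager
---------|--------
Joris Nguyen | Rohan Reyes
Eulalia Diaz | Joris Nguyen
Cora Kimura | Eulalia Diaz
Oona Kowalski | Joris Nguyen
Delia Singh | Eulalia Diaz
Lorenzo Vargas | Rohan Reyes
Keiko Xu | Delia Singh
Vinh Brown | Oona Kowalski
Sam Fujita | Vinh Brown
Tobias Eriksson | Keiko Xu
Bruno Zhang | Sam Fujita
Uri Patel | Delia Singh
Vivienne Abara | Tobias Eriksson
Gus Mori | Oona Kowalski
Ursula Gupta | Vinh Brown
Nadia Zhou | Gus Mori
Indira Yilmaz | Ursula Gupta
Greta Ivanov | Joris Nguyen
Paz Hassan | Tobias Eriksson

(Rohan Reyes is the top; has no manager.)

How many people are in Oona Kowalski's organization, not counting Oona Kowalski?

Oona Kowalski directly manages Vinh Brown, Gus Mori. Under Vinh Brown: Ursula Gupta, Indira Yilmaz, Sam Fujita, Bruno Zhang (4). Under Gus Mori: Nadia Zhou (1). So Oona Kowalski's organization is 2 direct reports plus everyone under them: 5 + 2 = 7.

7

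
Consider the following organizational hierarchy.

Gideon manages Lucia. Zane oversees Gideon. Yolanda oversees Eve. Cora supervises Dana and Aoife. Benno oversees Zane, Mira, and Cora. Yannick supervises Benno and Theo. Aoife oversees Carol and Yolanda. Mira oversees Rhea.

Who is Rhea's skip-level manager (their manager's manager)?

Rhea reports to Mira, and Mira reports to Benno. So Rhea's skip-level manager is Benno.

Benno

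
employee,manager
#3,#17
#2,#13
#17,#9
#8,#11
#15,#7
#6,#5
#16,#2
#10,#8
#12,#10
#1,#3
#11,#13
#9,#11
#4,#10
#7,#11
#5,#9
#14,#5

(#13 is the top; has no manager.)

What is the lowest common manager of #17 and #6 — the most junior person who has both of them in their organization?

#9

#17's chain of managers is #9, #11, #13. #6's chain of managers is #5, #9, #11, #13. The first manager that appears in both chains is #9.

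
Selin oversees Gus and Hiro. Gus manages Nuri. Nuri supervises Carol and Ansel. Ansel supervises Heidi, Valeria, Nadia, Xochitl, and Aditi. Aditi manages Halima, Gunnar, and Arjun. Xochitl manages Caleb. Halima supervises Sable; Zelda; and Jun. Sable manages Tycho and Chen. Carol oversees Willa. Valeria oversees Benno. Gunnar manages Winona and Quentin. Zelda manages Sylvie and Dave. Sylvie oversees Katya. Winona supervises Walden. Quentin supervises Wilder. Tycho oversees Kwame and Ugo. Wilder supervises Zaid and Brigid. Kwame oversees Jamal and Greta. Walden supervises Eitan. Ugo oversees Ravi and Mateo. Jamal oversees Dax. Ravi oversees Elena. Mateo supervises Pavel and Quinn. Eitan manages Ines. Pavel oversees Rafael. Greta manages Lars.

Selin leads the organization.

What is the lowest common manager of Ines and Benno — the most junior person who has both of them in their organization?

Ines's chain of managers is Eitan, Walden, Winona, Gunnar, Aditi, Ansel, Nuri, Gus, Selin. Benno's chain of managers is Valeria, Ansel, Nuri, Gus, Selin. The first manager that appears in both chains is Ansel.

Ansel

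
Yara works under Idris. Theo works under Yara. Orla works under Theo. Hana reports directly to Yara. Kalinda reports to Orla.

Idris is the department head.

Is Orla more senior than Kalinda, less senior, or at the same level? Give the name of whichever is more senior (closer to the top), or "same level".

Orla

Orla is 3 levels below Idris; Kalinda is 4. Orla is higher.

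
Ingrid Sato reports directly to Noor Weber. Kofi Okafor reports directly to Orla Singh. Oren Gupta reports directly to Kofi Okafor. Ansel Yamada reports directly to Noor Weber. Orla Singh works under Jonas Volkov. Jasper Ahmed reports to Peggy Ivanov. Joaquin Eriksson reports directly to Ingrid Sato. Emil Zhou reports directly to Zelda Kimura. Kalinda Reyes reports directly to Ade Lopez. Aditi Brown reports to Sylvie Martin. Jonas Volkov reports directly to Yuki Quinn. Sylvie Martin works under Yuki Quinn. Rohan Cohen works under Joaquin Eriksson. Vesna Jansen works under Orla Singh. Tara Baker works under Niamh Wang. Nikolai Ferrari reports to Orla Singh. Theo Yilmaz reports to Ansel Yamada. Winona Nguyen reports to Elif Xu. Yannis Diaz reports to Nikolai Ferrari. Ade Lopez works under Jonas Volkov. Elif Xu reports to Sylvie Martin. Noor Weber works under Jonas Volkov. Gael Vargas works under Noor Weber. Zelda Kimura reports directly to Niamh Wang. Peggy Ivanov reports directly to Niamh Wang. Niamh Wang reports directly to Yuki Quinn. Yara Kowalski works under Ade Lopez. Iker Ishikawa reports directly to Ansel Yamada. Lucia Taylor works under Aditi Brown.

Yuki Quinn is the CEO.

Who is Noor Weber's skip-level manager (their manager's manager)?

Noor Weber reports to Jonas Volkov, and Jonas Volkov reports to Yuki Quinn. So Noor Weber's skip-level manager is Yuki Quinn.

Yuki Quinn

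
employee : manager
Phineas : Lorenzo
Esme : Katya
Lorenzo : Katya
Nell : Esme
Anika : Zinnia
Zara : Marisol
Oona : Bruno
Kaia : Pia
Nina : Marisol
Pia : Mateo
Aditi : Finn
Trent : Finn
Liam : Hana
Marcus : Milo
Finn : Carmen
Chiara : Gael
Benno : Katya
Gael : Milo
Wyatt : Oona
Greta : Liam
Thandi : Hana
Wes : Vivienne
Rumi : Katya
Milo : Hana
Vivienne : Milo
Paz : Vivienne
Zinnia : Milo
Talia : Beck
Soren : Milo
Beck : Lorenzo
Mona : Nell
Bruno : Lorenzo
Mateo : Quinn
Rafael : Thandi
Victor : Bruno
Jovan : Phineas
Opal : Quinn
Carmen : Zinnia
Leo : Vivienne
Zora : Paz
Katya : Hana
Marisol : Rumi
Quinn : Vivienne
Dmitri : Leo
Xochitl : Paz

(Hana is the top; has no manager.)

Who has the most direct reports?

Direct-report counts: Hana has 4; Liam has 1; Thandi has 1; Katya has 4; Lorenzo has 3; Phineas has 1; Beck has 1; Bruno has 2; Oona has 1; Esme has 1; Nell has 1; Rumi has 1; Marisol has 2; Milo has 5; Vivienne has 4; Leo has 1; Paz has 2; Quinn has 2; Mateo has 1; Pia has 1; Zinnia has 2; Carmen has 1; Finn has 2; Gael has 1. The largest is 5, held by Milo.

Milo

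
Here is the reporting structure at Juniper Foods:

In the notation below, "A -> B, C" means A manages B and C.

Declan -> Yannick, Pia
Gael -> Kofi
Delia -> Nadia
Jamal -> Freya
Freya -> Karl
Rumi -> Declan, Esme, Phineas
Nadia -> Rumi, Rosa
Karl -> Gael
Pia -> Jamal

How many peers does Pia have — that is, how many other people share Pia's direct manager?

1

Pia reports to Declan. Declan's other direct reports are Yannick — 1 peer.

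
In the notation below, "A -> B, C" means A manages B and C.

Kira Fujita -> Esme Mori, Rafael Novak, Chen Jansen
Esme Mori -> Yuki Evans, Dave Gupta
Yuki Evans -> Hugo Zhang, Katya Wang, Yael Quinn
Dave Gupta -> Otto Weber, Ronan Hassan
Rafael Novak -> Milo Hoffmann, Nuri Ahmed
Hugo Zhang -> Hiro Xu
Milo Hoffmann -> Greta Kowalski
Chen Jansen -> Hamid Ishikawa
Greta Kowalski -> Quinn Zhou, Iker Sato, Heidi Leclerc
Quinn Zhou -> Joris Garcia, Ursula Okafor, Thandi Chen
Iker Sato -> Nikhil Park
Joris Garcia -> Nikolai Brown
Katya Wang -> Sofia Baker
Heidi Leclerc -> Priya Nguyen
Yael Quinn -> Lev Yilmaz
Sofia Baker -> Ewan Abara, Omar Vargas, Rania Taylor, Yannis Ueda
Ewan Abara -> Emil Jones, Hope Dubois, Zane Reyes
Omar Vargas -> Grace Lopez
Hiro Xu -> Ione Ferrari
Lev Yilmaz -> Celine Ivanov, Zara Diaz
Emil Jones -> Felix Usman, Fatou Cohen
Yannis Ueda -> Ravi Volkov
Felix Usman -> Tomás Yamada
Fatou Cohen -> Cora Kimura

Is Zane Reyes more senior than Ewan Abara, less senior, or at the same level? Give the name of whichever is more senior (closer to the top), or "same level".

Zane Reyes is 6 levels below Kira Fujita; Ewan Abara is 5. Ewan Abara is higher.

Ewan Abara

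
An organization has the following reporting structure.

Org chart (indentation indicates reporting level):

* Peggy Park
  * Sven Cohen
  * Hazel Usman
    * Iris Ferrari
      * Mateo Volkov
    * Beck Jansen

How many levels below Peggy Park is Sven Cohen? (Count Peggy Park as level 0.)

Chain from Sven Cohen up to Peggy Park: Sven Cohen → Peggy Park. That is 1 step up, so Sven Cohen is 1 level below Peggy Park.

1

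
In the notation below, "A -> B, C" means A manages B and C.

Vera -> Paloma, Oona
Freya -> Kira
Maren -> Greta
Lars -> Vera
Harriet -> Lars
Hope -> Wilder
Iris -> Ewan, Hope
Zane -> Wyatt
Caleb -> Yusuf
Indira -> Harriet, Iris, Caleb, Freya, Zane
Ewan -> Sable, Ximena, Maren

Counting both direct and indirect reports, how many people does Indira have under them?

19

Indira directly manages Harriet, Iris, Caleb, Freya, Zane. Under Harriet: Lars, Vera, Oona, Paloma (4). Under Iris: Hope, Wilder, Ewan, Maren, Greta, Ximena, Sable (7). Under Caleb: Yusuf (1). Under Freya: Kira (1). Under Zane: Wyatt (1). So Indira's organization is 5 direct reports plus everyone under them: 5 + 8 + 2 + 2 + 2 = 19.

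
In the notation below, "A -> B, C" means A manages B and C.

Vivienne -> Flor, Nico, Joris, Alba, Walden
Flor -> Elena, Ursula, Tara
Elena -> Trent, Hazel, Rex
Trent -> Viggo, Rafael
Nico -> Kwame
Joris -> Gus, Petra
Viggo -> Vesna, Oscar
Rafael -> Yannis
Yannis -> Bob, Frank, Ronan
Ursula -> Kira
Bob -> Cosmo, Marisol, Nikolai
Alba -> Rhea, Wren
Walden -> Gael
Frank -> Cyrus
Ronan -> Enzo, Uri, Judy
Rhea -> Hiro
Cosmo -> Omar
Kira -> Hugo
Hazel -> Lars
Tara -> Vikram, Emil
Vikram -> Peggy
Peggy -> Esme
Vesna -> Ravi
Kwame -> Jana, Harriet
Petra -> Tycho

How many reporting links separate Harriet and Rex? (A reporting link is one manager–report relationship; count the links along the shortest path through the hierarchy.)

6

Harriet is 3 levels below Vivienne, and Rex is 3 levels below Vivienne (their lowest common manager). The shortest path runs up from Harriet to Vivienne and back down to Rex: 3 + 3 = 6 links.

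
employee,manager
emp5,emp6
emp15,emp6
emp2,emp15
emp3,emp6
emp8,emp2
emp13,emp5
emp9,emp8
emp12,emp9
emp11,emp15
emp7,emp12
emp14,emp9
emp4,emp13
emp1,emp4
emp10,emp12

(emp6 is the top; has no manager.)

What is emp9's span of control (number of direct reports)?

emp9 directly manages emp12, emp14. That is 2 direct reports.

2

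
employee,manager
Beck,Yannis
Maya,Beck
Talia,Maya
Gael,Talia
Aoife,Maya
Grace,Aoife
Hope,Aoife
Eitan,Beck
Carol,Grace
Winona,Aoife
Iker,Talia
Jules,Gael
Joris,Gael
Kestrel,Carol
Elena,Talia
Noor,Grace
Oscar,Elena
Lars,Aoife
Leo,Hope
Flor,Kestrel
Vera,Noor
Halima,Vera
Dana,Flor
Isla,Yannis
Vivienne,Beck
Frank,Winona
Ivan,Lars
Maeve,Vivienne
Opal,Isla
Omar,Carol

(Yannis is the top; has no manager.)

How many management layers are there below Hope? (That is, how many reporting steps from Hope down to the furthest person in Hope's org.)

The longest chain under Hope runs Hope → Leo, which is 1 level below Hope.

1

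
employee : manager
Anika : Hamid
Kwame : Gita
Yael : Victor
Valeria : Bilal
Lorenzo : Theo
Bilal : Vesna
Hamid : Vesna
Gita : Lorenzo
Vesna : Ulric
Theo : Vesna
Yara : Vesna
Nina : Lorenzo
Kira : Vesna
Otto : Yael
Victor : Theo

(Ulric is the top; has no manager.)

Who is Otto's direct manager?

Otto reports directly to Yael.

Yael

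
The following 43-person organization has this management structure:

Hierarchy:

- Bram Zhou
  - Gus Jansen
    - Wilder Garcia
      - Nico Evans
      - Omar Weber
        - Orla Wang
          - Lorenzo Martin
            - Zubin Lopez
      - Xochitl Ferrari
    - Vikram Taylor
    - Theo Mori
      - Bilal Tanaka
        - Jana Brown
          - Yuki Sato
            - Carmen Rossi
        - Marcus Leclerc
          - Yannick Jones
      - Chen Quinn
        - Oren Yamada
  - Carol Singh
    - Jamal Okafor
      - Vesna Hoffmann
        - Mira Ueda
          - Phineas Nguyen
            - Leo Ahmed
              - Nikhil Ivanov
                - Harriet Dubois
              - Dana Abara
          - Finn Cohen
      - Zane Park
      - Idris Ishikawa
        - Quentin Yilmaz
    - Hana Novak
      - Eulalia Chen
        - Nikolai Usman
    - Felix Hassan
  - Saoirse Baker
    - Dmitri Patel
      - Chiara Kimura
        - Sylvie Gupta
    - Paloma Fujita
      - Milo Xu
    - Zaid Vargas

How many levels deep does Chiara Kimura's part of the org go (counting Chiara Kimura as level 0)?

1

The longest chain under Chiara Kimura runs Chiara Kimura → Sylvie Gupta, which is 1 level below Chiara Kimura.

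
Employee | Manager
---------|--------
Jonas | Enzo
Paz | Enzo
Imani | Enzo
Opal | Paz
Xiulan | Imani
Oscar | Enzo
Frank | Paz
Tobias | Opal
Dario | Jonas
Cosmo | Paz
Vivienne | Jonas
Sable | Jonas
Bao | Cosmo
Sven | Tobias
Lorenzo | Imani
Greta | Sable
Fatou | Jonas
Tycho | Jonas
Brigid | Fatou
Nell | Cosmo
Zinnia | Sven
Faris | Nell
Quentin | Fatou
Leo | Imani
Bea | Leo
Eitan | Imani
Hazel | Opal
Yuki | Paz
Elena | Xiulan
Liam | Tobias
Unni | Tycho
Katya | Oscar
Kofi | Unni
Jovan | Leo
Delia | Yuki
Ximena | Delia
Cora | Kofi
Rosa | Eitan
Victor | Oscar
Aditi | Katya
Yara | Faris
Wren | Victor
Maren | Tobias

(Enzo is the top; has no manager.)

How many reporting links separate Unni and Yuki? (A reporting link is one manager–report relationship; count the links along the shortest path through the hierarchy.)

5

Unni is 3 levels below Enzo, and Yuki is 2 levels below Enzo (their lowest common manager). The shortest path runs up from Unni to Enzo and back down to Yuki: 3 + 2 = 5 links.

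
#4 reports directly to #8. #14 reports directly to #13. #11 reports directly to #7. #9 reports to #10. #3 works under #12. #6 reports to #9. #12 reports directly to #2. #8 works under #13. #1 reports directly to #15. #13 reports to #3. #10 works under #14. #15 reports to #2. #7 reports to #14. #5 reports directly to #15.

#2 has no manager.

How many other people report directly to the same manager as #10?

#10 reports to #14. #14's other direct reports are #7 — 1 peer.

1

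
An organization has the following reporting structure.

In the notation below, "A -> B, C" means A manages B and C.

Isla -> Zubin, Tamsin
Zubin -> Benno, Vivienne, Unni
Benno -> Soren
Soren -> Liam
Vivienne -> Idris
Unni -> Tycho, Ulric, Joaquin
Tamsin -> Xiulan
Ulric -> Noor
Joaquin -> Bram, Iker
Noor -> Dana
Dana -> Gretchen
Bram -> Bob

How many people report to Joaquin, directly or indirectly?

3

Joaquin directly manages Bram, Iker. Under Bram: Bob (1). Iker has no reports. So Joaquin's organization is 2 direct reports plus everyone under them: 2 + 1 = 3.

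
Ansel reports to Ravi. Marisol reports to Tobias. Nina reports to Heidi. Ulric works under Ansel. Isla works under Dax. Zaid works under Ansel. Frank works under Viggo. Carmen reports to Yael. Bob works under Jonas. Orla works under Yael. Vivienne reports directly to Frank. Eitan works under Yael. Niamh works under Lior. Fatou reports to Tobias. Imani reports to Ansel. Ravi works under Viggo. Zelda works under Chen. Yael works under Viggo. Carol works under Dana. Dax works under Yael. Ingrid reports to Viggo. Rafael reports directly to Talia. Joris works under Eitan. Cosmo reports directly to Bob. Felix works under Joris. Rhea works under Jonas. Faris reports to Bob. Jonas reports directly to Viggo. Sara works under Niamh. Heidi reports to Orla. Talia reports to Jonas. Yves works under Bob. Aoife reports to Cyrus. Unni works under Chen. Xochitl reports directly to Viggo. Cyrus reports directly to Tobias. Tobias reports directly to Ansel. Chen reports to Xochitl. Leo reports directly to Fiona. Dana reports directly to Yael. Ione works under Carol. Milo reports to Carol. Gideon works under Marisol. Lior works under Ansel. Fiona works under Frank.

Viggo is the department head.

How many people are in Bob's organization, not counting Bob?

3

Bob directly manages Cosmo, Yves, Faris. Cosmo has no reports. Yves has no reports. Faris has no reports. So Bob's organization is 3 direct reports plus everyone under them: 1 + 1 + 1 = 3.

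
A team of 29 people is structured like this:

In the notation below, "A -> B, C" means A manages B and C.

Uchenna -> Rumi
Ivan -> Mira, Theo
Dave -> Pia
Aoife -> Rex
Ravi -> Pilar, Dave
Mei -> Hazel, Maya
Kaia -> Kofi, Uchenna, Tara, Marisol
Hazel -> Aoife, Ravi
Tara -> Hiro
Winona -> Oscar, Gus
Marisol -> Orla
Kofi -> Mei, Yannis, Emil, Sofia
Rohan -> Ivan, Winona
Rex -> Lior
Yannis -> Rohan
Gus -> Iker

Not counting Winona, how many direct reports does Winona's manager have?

1

Winona reports to Rohan. Rohan's other direct reports are Ivan — 1 peer.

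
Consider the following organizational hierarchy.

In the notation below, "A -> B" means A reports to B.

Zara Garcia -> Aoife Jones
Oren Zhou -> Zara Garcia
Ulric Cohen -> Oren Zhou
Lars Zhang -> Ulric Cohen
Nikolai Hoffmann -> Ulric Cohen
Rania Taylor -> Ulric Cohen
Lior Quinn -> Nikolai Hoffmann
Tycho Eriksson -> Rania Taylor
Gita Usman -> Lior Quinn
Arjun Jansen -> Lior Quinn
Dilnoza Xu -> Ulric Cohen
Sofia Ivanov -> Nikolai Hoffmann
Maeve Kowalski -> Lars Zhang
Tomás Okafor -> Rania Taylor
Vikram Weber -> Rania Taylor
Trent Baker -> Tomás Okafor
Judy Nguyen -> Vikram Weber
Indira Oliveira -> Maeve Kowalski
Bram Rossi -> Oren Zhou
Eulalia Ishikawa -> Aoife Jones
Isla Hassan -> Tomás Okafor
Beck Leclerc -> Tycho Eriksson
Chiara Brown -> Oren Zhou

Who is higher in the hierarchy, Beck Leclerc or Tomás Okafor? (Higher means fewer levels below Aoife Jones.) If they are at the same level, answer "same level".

Tomás Okafor

Beck Leclerc is 6 levels below Aoife Jones; Tomás Okafor is 5. Tomás Okafor is higher.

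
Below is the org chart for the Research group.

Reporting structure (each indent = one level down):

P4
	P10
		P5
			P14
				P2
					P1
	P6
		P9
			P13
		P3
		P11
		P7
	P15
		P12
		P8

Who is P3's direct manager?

P6

P3 reports directly to P6.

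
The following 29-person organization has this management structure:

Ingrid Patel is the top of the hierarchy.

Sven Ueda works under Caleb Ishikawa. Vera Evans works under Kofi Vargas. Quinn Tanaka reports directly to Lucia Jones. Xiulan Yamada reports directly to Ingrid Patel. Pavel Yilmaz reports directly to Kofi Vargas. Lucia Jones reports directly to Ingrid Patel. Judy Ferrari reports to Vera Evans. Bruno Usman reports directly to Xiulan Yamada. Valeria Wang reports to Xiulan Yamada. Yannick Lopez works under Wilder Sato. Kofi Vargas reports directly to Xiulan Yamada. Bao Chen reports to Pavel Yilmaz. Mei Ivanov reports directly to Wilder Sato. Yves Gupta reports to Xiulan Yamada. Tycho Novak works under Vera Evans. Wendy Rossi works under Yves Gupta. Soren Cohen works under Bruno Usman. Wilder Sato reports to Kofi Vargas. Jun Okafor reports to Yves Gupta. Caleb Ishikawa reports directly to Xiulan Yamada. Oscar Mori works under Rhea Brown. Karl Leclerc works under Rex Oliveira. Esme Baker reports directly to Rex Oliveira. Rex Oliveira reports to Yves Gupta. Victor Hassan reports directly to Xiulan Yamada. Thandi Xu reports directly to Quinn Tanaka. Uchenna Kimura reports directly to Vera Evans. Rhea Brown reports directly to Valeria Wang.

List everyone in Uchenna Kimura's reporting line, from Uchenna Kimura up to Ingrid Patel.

Uchenna Kimura -> Vera Evans -> Kofi Vargas -> Xiulan Yamada -> Ingrid Patel

Uchenna Kimura reports to Vera Evans. Vera Evans reports to Kofi Vargas. Kofi Vargas reports to Xiulan Yamada. Xiulan Yamada reports to Ingrid Patel. Ingrid Patel is at the top.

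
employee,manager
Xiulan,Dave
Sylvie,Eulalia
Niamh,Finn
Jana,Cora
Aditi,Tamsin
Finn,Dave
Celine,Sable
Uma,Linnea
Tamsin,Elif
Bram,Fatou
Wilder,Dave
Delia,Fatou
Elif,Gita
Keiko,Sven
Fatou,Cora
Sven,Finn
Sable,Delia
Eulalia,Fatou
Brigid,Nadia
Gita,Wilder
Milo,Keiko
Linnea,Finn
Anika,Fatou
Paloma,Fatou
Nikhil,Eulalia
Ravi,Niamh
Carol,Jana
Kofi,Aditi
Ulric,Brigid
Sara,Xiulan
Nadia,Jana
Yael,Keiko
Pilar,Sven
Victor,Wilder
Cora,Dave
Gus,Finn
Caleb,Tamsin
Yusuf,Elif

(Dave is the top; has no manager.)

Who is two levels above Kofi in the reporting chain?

Kofi reports to Aditi, and Aditi reports to Tamsin. So Kofi's skip-level manager is Tamsin.

Tamsin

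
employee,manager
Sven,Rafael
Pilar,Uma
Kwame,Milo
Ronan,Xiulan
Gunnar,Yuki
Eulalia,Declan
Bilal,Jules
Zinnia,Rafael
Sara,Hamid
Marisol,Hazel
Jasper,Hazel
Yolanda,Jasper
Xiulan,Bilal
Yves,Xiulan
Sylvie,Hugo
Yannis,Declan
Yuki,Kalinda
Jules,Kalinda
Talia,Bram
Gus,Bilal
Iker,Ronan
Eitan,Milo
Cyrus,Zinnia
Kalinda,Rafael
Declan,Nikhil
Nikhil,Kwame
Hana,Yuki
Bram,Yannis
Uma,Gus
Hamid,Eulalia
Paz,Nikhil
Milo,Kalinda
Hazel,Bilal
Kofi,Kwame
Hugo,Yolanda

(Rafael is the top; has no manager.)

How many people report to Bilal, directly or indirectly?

13

Bilal directly manages Gus, Hazel, Xiulan. Under Gus: Uma, Pilar (2). Under Hazel: Marisol, Jasper, Yolanda, Hugo, Sylvie (5). Under Xiulan: Yves, Ronan, Iker (3). So Bilal's organization is 3 direct reports plus everyone under them: 3 + 6 + 4 = 13.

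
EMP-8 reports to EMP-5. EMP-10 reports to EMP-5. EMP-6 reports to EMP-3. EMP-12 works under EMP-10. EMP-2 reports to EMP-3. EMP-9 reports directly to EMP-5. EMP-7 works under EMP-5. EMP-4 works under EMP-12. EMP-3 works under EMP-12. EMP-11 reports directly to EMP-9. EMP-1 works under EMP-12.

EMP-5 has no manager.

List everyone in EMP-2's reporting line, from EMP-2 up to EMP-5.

EMP-2 -> EMP-3 -> EMP-12 -> EMP-10 -> EMP-5

EMP-2 reports to EMP-3. EMP-3 reports to EMP-12. EMP-12 reports to EMP-10. EMP-10 reports to EMP-5. EMP-5 is at the top.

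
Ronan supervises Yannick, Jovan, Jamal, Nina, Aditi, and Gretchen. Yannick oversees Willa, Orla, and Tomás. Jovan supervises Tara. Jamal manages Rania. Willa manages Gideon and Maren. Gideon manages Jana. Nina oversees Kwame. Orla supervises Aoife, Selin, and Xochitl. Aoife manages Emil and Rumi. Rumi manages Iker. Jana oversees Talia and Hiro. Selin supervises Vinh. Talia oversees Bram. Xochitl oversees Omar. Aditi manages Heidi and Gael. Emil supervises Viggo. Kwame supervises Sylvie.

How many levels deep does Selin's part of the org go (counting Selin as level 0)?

1

The longest chain under Selin runs Selin → Vinh, which is 1 level below Selin.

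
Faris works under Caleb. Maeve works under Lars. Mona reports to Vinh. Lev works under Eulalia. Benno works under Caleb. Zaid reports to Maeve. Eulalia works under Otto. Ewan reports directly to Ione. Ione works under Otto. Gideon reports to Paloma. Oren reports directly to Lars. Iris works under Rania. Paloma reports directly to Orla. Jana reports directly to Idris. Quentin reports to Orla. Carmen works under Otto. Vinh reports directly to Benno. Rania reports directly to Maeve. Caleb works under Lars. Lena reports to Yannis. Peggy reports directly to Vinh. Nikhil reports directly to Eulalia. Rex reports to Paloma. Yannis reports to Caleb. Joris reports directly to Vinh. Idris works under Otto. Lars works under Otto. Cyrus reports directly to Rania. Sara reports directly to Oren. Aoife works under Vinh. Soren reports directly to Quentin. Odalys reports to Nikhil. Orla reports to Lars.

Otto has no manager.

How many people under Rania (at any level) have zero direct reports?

The people in Rania's organization with no one reporting to them are Iris, Cyrus. That is 2.

2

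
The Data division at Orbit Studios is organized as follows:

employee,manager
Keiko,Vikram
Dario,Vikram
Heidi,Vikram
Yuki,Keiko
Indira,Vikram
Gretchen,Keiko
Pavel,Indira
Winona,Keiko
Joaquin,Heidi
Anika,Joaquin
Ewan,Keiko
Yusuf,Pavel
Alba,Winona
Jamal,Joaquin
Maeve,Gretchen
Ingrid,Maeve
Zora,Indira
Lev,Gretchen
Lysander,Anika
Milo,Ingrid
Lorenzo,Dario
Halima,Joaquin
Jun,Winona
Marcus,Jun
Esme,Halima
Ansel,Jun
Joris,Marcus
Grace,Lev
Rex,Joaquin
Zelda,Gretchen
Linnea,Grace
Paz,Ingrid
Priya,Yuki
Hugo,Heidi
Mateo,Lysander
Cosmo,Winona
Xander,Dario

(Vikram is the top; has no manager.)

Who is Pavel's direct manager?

Pavel reports directly to Indira.

Indira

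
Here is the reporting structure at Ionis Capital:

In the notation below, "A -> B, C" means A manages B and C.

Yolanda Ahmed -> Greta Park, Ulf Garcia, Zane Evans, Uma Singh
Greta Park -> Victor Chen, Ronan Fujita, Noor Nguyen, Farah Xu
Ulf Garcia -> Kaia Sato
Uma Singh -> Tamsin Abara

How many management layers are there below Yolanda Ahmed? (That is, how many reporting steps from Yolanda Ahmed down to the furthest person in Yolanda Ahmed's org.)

2

The longest chain under Yolanda Ahmed runs Yolanda Ahmed → Uma Singh → Tamsin Abara, which is 2 levels below Yolanda Ahmed.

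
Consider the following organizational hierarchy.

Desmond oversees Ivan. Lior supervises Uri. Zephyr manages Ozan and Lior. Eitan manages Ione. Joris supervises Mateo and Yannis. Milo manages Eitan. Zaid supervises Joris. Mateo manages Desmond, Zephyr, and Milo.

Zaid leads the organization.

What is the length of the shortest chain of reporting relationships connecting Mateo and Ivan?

2

Ivan is in Mateo's organization: the chain from Ivan up to Mateo is Ivan → Desmond → Mateo, which is 2 links.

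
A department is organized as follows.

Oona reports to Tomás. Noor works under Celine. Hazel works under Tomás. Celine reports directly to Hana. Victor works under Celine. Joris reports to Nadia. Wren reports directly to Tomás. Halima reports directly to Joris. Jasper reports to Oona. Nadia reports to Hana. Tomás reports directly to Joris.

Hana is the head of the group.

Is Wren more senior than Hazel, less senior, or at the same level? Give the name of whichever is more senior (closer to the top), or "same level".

same level

Both Wren and Hazel are 4 levels below Hana.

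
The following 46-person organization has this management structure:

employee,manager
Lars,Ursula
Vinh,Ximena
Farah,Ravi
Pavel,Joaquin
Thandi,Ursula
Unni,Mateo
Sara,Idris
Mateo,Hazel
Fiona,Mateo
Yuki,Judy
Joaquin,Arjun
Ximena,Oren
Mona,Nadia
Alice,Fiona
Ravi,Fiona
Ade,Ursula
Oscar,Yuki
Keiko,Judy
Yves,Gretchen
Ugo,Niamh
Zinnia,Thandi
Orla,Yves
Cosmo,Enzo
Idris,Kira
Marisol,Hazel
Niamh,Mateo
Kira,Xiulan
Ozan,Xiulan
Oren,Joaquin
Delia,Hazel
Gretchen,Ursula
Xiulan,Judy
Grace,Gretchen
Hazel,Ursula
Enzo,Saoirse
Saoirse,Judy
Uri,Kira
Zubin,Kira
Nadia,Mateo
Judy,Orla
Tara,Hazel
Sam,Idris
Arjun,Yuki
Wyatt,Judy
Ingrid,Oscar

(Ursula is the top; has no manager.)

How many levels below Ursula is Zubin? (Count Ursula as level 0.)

Chain from Zubin up to Ursula: Zubin → Kira → Xiulan → Judy → Orla → Yves → Gretchen → Ursula. That is 7 steps up, so Zubin is 7 levels below Ursula.

7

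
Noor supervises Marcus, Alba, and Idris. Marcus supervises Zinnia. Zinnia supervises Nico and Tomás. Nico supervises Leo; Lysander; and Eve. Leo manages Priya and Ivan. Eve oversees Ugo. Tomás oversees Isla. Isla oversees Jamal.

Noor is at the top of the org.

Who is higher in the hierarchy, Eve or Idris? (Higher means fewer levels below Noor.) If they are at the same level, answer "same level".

Eve is 4 levels below Noor; Idris is 1. Idris is higher.

Idris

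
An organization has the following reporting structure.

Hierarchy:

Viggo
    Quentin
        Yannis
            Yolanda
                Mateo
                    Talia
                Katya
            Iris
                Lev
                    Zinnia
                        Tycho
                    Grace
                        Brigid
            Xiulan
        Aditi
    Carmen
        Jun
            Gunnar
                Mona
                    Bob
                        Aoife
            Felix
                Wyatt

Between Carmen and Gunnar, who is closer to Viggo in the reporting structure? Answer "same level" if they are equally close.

Carmen

Carmen is 1 level below Viggo; Gunnar is 3. Carmen is higher.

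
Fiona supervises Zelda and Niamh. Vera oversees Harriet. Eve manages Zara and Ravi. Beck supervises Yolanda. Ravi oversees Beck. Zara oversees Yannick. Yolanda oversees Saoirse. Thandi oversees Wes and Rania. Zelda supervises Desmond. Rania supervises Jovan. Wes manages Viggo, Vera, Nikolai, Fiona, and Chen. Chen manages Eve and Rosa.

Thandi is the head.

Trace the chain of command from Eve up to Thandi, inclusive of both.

Eve -> Chen -> Wes -> Thandi

Eve reports to Chen. Chen reports to Wes. Wes reports to Thandi. Thandi is at the top.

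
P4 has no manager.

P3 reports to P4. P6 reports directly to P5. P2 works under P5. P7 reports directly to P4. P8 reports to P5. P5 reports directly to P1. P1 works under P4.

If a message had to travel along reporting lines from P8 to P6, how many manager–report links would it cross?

P8 is 1 level below P5, and P6 is 1 level below P5 (their lowest common manager). The shortest path runs up from P8 to P5 and back down to P6: 1 + 1 = 2 links.

2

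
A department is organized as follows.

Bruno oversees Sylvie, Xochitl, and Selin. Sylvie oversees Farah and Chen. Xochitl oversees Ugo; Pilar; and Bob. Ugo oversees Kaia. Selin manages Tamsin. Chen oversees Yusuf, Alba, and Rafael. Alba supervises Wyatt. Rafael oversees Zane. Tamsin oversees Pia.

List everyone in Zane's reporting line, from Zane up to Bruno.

Zane -> Rafael -> Chen -> Sylvie -> Bruno

Zane reports to Rafael. Rafael reports to Chen. Chen reports to Sylvie. Sylvie reports to Bruno. Bruno is at the top.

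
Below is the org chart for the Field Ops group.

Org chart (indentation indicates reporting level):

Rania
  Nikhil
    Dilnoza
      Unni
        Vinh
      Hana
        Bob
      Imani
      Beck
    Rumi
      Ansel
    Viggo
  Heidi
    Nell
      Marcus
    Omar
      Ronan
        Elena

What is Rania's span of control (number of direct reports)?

2

Rania directly manages Nikhil, Heidi. That is 2 direct reports.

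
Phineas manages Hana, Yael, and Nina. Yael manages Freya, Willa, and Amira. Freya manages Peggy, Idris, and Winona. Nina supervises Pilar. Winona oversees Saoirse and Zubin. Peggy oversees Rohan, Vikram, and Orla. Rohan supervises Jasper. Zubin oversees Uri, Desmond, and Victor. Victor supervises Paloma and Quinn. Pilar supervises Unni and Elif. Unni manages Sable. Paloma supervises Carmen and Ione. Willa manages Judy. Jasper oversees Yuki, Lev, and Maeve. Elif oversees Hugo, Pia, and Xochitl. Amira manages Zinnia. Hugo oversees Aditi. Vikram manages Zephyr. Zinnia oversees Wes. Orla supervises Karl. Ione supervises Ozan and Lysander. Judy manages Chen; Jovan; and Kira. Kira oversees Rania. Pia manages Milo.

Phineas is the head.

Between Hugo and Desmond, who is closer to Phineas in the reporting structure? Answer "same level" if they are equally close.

Hugo is 4 levels below Phineas; Desmond is 5. Hugo is higher.

Hugo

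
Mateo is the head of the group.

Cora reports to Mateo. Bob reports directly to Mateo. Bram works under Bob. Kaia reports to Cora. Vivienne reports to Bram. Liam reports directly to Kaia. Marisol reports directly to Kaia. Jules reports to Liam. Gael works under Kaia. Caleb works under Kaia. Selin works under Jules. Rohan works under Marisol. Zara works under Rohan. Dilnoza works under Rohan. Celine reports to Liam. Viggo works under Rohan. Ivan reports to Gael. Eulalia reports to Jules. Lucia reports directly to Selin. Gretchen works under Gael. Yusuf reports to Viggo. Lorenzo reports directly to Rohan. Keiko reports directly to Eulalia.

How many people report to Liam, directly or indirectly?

6

Liam directly manages Jules, Celine. Under Jules: Eulalia, Keiko, Selin, Lucia (4). Celine has no reports. So Liam's organization is 2 direct reports plus everyone under them: 5 + 1 = 6.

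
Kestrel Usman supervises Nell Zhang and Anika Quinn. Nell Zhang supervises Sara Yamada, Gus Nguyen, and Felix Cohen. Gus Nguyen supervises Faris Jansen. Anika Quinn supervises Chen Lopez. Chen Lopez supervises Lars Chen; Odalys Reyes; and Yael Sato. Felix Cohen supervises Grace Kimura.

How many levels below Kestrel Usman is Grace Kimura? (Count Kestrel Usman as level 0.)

3

Chain from Grace Kimura up to Kestrel Usman: Grace Kimura → Felix Cohen → Nell Zhang → Kestrel Usman. That is 3 steps up, so Grace Kimura is 3 levels below Kestrel Usman.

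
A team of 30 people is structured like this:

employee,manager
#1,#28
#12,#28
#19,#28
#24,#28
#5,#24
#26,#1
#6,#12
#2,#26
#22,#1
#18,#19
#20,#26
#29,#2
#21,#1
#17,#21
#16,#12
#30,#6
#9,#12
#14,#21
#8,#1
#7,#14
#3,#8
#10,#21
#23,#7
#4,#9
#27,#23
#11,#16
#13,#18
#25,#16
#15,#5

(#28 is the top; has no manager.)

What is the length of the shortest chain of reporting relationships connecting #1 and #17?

#17 is in #1's organization: the chain from #17 up to #1 is #17 → #21 → #1, which is 2 links.

2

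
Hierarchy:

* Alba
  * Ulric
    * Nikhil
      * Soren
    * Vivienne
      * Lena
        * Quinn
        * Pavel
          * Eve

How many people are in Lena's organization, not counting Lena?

Lena directly manages Quinn, Pavel. Quinn has no reports. Under Pavel: Eve (1). So Lena's organization is 2 direct reports plus everyone under them: 1 + 2 = 3.

3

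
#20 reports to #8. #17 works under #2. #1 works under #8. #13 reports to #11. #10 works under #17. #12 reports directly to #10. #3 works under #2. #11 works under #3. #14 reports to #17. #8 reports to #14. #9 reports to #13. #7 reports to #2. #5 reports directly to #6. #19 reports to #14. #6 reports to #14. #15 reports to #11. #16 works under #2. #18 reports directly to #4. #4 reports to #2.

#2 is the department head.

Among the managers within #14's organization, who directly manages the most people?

Direct-report counts within #14's organization: #14 has 3; #6 has 1; #8 has 2. The largest is 3, held by #14.

#14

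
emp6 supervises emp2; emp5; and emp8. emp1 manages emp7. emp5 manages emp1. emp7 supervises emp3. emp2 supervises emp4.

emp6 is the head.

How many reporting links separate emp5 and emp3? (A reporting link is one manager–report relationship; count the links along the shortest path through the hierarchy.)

3

emp3 is in emp5's organization: the chain from emp3 up to emp5 is emp3 → emp7 → emp1 → emp5, which is 3 links.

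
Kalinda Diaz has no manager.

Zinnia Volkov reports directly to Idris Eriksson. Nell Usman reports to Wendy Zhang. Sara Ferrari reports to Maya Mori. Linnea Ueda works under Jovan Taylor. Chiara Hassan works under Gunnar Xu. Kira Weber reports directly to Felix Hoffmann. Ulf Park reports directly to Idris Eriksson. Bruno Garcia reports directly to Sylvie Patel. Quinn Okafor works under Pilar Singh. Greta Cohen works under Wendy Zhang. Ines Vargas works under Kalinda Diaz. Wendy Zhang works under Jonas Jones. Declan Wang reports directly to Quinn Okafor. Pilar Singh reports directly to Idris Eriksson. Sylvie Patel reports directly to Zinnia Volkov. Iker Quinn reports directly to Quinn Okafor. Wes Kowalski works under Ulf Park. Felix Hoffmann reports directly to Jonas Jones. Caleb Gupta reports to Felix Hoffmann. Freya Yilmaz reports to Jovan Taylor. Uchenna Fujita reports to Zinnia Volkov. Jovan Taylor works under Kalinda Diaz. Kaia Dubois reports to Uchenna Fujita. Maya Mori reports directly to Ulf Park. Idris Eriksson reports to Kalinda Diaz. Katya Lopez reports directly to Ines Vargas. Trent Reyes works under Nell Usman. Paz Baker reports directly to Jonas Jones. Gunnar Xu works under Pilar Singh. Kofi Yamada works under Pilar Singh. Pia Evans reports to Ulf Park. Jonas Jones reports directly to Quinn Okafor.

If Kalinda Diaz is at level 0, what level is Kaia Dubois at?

Chain from Kaia Dubois up to Kalinda Diaz: Kaia Dubois → Uchenna Fujita → Zinnia Volkov → Idris Eriksson → Kalinda Diaz. That is 4 steps up, so Kaia Dubois is 4 levels below Kalinda Diaz.

4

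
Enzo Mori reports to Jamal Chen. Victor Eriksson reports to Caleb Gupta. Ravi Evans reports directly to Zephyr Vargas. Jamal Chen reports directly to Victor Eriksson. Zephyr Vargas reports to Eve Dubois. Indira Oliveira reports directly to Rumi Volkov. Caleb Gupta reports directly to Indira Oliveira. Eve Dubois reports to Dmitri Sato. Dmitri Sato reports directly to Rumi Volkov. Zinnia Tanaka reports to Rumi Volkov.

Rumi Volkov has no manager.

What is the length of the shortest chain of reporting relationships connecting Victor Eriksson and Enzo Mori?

2

Enzo Mori is in Victor Eriksson's organization: the chain from Enzo Mori up to Victor Eriksson is Enzo Mori → Jamal Chen → Victor Eriksson, which is 2 links.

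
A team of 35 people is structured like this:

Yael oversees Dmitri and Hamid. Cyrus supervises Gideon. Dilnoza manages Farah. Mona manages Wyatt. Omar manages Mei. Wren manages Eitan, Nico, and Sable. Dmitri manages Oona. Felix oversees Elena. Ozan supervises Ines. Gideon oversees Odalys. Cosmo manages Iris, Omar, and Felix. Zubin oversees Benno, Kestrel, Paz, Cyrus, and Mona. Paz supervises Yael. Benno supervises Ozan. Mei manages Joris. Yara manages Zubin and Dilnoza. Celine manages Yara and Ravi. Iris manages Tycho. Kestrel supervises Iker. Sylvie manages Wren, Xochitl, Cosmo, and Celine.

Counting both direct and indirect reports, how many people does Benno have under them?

2

Benno directly manages Ozan. Under Ozan: Ines (1). That's 2 in total.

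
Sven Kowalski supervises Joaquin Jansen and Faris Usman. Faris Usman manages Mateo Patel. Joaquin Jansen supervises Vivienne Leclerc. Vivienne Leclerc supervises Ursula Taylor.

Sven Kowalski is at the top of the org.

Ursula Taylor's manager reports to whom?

Joaquin Jansen

Ursula Taylor reports to Vivienne Leclerc, and Vivienne Leclerc reports to Joaquin Jansen. So Ursula Taylor's skip-level manager is Joaquin Jansen.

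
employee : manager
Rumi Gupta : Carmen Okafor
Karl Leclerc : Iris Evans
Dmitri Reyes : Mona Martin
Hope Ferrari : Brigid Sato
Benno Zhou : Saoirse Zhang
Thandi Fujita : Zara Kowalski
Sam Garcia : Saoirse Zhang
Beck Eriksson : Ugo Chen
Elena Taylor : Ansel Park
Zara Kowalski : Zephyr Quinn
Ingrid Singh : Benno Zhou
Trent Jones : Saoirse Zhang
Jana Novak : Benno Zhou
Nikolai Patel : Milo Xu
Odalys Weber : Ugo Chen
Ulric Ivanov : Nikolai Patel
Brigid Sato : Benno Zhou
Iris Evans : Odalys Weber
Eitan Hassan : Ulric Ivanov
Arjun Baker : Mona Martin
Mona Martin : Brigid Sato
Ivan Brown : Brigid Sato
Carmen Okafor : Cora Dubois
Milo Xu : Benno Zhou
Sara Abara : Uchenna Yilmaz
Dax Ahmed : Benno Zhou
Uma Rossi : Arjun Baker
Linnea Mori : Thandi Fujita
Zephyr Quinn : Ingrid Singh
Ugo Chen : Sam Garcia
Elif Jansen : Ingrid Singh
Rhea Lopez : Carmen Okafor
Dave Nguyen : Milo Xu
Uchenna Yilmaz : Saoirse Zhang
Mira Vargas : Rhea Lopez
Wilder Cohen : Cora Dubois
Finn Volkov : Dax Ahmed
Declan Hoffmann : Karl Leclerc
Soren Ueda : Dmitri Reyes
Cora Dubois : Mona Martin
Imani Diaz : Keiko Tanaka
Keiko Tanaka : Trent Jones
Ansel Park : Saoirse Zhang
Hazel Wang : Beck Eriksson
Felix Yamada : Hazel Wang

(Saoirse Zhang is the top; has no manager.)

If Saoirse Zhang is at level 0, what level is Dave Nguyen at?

3

Chain from Dave Nguyen up to Saoirse Zhang: Dave Nguyen → Milo Xu → Benno Zhou → Saoirse Zhang. That is 3 steps up, so Dave Nguyen is 3 levels below Saoirse Zhang.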